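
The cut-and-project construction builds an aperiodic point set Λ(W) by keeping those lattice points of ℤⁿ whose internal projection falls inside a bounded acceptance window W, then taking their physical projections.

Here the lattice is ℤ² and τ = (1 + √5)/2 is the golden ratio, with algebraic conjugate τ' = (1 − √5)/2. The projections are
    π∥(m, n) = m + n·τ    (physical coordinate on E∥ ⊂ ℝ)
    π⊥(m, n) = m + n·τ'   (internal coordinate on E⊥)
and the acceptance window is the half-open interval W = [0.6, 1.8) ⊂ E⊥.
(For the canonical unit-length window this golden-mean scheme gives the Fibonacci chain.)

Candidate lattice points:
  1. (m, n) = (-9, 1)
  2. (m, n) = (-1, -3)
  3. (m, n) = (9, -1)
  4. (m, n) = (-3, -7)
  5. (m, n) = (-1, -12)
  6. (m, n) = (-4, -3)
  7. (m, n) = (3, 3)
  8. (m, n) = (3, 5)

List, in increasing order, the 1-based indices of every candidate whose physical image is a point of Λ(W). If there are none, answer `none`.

τ' = (1−√5)/2 ≈ -0.61803.
candidate 1: (m,n)=(-9,1) → π∥ = -9+1·τ ≈ -7.38197, π⊥ = -9+1·τ' ≈ -9.61803 ∉ [0.6, 1.8) ⇒ out
candidate 2: (m,n)=(-1,-3) → π∥ = -1-3·τ ≈ -5.85410, π⊥ = -1-3·τ' ≈ 0.85410 ∈ [0.6, 1.8) ⇒ IN Λ
candidate 3: (m,n)=(9,-1) → π∥ = 9-1·τ ≈ 7.38197, π⊥ = 9-1·τ' ≈ 9.61803 ∉ [0.6, 1.8) ⇒ out
candidate 4: (m,n)=(-3,-7) → π∥ = -3-7·τ ≈ -14.32624, π⊥ = -3-7·τ' ≈ 1.32624 ∈ [0.6, 1.8) ⇒ IN Λ
candidate 5: (m,n)=(-1,-12) → π∥ = -1-12·τ ≈ -20.41641, π⊥ = -1-12·τ' ≈ 6.41641 ∉ [0.6, 1.8) ⇒ out
candidate 6: (m,n)=(-4,-3) → π∥ = -4-3·τ ≈ -8.85410, π⊥ = -4-3·τ' ≈ -2.14590 ∉ [0.6, 1.8) ⇒ out
candidate 7: (m,n)=(3,3) → π∥ = 3+3·τ ≈ 7.85410, π⊥ = 3+3·τ' ≈ 1.14590 ∈ [0.6, 1.8) ⇒ IN Λ
candidate 8: (m,n)=(3,5) → π∥ = 3+5·τ ≈ 11.09017, π⊥ = 3+5·τ' ≈ -0.09017 ∉ [0.6, 1.8) ⇒ out

2, 4, 7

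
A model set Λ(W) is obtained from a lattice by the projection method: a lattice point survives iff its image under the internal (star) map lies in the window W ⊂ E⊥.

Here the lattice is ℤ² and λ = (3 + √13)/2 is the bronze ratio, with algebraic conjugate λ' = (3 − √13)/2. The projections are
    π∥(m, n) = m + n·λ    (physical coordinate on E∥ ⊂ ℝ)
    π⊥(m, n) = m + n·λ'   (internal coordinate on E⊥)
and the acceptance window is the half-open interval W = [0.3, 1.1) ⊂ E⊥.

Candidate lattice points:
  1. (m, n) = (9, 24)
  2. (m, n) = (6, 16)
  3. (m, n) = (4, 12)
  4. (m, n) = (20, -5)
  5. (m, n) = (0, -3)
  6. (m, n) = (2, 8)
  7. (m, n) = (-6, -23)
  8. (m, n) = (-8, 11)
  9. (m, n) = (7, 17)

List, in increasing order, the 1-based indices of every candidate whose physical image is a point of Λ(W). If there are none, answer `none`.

3, 5, 7

Compute λ' = (3−√13)/2 = -0.3028, so π⊥(m,n) = m -0.3028·n.
#1 (9,24): internal coord 9 + (24)·λ' = +1.7334; +1.7334 ∉ [0.3, 1.1) → out
#2 (6,16): internal coord 6 + (16)·λ' = +1.1556; +1.1556 ∉ [0.3, 1.1) → out
#3 (4,12): internal coord 4 + (12)·λ' = +0.3667; +0.3667 ∈ [0.3, 1.1) → IN Λ
#4 (20,-5): internal coord 20 + (-5)·λ' = +21.5139; +21.5139 ∉ [0.3, 1.1) → out
#5 (0,-3): internal coord 0 + (-3)·λ' = +0.9083; +0.9083 ∈ [0.3, 1.1) → IN Λ
#6 (2,8): internal coord 2 + (8)·λ' = -0.4222; -0.4222 ∉ [0.3, 1.1) → out
#7 (-6,-23): internal coord -6 + (-23)·λ' = +0.9638; +0.9638 ∈ [0.3, 1.1) → IN Λ
#8 (-8,11): internal coord -8 + (11)·λ' = -11.3305; -11.3305 ∉ [0.3, 1.1) → out
#9 (7,17): internal coord 7 + (17)·λ' = +1.8528; +1.8528 ∉ [0.3, 1.1) → out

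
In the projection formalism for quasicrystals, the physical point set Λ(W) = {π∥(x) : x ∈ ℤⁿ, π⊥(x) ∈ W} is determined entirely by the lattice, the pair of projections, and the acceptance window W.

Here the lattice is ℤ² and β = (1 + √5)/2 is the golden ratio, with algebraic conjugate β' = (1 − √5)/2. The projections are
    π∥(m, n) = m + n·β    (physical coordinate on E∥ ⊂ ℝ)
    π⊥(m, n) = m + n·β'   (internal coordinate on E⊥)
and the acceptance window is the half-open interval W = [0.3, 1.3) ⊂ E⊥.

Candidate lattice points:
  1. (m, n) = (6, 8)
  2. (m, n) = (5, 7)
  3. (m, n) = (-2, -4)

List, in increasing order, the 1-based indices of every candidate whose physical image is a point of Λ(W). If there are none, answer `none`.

Numerically β ≈ 1.6180 and β' = −1/β ≈ -0.6180.
candidate 1: (m,n)=(6,8) → π∥ = 6+8·β ≈ 18.9443, π⊥ = 6+8·β' ≈ 1.0557 ∈ [0.3, 1.3) ⇒ IN Λ
candidate 2: (m,n)=(5,7) → π∥ = 5+7·β ≈ 16.3262, π⊥ = 5+7·β' ≈ 0.6738 ∈ [0.3, 1.3) ⇒ IN Λ
candidate 3: (m,n)=(-2,-4) → π∥ = -2-4·β ≈ -8.4721, π⊥ = -2-4·β' ≈ 0.4721 ∈ [0.3, 1.3) ⇒ IN Λ

1, 2, 3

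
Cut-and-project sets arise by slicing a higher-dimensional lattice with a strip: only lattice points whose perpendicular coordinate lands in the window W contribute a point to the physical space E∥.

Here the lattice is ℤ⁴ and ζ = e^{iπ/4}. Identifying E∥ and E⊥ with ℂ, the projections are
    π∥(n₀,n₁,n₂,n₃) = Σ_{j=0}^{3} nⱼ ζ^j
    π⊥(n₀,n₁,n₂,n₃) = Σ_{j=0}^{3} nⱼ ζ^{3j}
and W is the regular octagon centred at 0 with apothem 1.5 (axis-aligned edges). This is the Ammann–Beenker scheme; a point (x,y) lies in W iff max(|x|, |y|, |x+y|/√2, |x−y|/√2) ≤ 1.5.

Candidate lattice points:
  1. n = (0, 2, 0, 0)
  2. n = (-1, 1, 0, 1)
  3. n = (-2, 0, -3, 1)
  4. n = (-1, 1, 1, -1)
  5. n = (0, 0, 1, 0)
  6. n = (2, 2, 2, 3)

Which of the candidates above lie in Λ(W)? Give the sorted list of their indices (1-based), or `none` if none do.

Internal map: ζ^{3j} for j=0..3 gives (1,0), (−√2/2,√2/2), (0,−1), (√2/2,√2/2).
candidate 1: n = (0, 2, 0, 0) → π⊥ ≈ (-1.414214, +1.414214); max(|x|,|y|,|x±y|/√2) = 2.000000 > 1.5 ⇒ ∉ W
candidate 2: n = (-1, 1, 0, 1) → π⊥ ≈ (-1.000000, +1.414214); max(|x|,|y|,|x±y|/√2) = 1.707107 > 1.5 ⇒ ∉ W
candidate 3: n = (-2, 0, -3, 1) → π⊥ ≈ (-1.292893, +3.707107); max(|x|,|y|,|x±y|/√2) = 3.707107 > 1.5 ⇒ ∉ W
candidate 4: n = (-1, 1, 1, -1) → π⊥ ≈ (-2.414214, -1.000000); max(|x|,|y|,|x±y|/√2) = 2.414214 > 1.5 ⇒ ∉ W
candidate 5: n = (0, 0, 1, 0) → π⊥ ≈ (+0.000000, -1.000000); max(|x|,|y|,|x±y|/√2) = 1.000000 ≤ 1.5 ⇒ ∈ W
candidate 6: n = (2, 2, 2, 3) → π⊥ ≈ (+2.707107, +1.535534); max(|x|,|y|,|x±y|/√2) = 3.000000 > 1.5 ⇒ ∉ W

5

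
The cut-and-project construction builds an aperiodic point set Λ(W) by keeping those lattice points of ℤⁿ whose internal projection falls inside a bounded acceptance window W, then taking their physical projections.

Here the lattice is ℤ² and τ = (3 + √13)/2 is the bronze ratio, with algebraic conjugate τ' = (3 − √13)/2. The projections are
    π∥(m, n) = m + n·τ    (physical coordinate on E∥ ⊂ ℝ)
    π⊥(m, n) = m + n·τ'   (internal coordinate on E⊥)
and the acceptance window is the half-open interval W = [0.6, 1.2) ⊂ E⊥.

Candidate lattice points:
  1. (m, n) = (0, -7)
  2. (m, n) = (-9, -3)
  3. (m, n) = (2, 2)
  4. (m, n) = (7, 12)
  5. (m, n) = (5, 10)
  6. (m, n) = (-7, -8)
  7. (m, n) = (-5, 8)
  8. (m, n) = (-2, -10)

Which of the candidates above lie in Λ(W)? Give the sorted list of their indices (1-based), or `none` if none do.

8

Compute τ' = (3−√13)/2 = -0.302776, so π⊥(m,n) = m -0.302776·n.
#1 (0,-7): internal coord 0 + (-7)·τ' = +2.119429; +2.119429 ∉ [0.6, 1.2) → out
#2 (-9,-3): internal coord -9 + (-3)·τ' = -8.091673; -8.091673 ∉ [0.6, 1.2) → out
#3 (2,2): internal coord 2 + (2)·τ' = +1.394449; +1.394449 ∉ [0.6, 1.2) → out
#4 (7,12): internal coord 7 + (12)·τ' = +3.366692; +3.366692 ∉ [0.6, 1.2) → out
#5 (5,10): internal coord 5 + (10)·τ' = +1.972244; +1.972244 ∉ [0.6, 1.2) → out
#6 (-7,-8): internal coord -7 + (-8)·τ' = -4.577795; -4.577795 ∉ [0.6, 1.2) → out
#7 (-5,8): internal coord -5 + (8)·τ' = -7.422205; -7.422205 ∉ [0.6, 1.2) → out
#8 (-2,-10): internal coord -2 + (-10)·τ' = +1.027756; +1.027756 ∈ [0.6, 1.2) → IN Λ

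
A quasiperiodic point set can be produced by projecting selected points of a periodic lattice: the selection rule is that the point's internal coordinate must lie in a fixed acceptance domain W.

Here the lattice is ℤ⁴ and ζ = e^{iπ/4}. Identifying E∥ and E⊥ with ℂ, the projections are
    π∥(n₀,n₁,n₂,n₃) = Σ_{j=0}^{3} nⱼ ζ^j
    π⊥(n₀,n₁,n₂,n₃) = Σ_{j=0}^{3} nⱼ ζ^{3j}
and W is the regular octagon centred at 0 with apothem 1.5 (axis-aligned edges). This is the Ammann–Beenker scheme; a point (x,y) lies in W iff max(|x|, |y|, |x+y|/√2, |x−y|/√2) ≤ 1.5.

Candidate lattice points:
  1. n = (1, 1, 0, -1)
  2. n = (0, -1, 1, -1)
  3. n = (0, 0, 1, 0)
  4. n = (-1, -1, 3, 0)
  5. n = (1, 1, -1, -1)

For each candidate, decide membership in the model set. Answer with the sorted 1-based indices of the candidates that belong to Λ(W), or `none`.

1, 3, 5

Internal map: ζ^{3j} for j=0..3 gives (1,0), (−√2/2,√2/2), (0,−1), (√2/2,√2/2).
#1 (1, 1, 0, -1): internal (-0.414214, 0.000000); octagon support 0.414214 vs apothem 1.5 → ∈ W
#2 (0, -1, 1, -1): internal (0.000000, -2.414214); octagon support 2.414214 vs apothem 1.5 → ∉ W
#3 (0, 0, 1, 0): internal (0.000000, -1.000000); octagon support 1.000000 vs apothem 1.5 → ∈ W
#4 (-1, -1, 3, 0): internal (-0.292893, -3.707107); octagon support 3.707107 vs apothem 1.5 → ∉ W
#5 (1, 1, -1, -1): internal (-0.414214, 1.000000); octagon support 1.000000 vs apothem 1.5 → ∈ W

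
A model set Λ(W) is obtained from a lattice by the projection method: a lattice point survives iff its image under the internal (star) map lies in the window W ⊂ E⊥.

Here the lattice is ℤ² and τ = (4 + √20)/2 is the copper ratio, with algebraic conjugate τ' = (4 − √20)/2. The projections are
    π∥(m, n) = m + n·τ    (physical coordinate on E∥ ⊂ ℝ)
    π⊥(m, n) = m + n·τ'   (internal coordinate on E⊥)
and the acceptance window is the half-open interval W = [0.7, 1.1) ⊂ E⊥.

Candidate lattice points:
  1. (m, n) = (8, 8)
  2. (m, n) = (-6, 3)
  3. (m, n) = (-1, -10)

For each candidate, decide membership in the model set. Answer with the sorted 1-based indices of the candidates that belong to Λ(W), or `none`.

τ' = (4−√20)/2 ≈ -0.2361.
#1 (8,8): internal coord 8 + (8)·τ' = +6.1115; +6.1115 ∉ [0.7, 1.1) → out
#2 (-6,3): internal coord -6 + (3)·τ' = -6.7082; -6.7082 ∉ [0.7, 1.1) → out
#3 (-1,-10): internal coord -1 + (-10)·τ' = +1.3607; +1.3607 ∉ [0.7, 1.1) → out

none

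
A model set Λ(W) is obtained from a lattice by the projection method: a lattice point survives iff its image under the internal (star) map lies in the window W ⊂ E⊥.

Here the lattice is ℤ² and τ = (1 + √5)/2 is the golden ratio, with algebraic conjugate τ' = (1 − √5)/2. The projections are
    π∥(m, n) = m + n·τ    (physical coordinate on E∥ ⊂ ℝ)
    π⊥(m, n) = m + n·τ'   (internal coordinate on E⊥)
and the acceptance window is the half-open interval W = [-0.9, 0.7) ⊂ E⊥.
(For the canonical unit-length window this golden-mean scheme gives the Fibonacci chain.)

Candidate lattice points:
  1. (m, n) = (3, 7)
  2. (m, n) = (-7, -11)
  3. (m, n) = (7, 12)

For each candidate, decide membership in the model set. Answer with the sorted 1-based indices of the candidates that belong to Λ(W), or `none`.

τ' = (1−√5)/2 ≈ -0.6180.
#1 (3,7): internal coord 3 + (7)·τ' = -1.3262; -1.3262 ∉ [-0.9, 0.7) → out
#2 (-7,-11): internal coord -7 + (-11)·τ' = -0.2016; -0.2016 ∈ [-0.9, 0.7) → IN Λ
#3 (7,12): internal coord 7 + (12)·τ' = -0.4164; -0.4164 ∈ [-0.9, 0.7) → IN Λ

2, 3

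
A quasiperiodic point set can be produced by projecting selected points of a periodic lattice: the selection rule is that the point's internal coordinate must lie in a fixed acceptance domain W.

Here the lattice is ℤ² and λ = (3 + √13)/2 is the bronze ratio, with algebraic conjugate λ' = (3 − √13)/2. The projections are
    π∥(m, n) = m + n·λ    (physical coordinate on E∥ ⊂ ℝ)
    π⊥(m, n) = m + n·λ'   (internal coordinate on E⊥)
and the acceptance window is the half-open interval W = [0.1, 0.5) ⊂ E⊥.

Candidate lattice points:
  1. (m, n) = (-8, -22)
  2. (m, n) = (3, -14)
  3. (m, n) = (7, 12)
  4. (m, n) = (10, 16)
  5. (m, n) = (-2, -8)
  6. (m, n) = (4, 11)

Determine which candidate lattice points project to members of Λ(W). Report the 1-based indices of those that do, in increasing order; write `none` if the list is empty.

λ' = (3−√13)/2 ≈ -0.302776.
candidate 1: (m,n)=(-8,-22) → π∥ = -8-22·λ ≈ -80.661064, π⊥ = -8-22·λ' ≈ -1.338936 ∉ [0.1, 0.5) ⇒ out
candidate 2: (m,n)=(3,-14) → π∥ = 3-14·λ ≈ -43.238859, π⊥ = 3-14·λ' ≈ 7.238859 ∉ [0.1, 0.5) ⇒ out
candidate 3: (m,n)=(7,12) → π∥ = 7+12·λ ≈ 46.633308, π⊥ = 7+12·λ' ≈ 3.366692 ∉ [0.1, 0.5) ⇒ out
candidate 4: (m,n)=(10,16) → π∥ = 10+16·λ ≈ 62.844410, π⊥ = 10+16·λ' ≈ 5.155590 ∉ [0.1, 0.5) ⇒ out
candidate 5: (m,n)=(-2,-8) → π∥ = -2-8·λ ≈ -28.422205, π⊥ = -2-8·λ' ≈ 0.422205 ∈ [0.1, 0.5) ⇒ IN Λ
candidate 6: (m,n)=(4,11) → π∥ = 4+11·λ ≈ 40.330532, π⊥ = 4+11·λ' ≈ 0.669468 ∉ [0.1, 0.5) ⇒ out

5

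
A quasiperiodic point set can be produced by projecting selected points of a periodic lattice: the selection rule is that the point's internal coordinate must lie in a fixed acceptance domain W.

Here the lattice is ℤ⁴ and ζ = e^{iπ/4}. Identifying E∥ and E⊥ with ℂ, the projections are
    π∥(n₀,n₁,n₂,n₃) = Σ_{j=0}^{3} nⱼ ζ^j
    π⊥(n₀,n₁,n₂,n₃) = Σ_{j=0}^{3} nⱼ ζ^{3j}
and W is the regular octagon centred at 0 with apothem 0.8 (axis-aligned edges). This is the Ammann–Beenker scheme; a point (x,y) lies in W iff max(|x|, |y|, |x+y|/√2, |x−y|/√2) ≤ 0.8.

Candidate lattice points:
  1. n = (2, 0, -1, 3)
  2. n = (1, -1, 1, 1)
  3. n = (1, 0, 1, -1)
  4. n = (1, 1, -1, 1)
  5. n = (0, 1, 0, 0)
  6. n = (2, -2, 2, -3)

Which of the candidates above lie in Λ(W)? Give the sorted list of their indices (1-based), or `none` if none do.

none

With ζ = e^{iπ/4} the internal vectors are ζ^0,ζ^3,ζ^6,ζ^9.
candidate 1: n = (2, 0, -1, 3) → π⊥ ≈ (+4.121320, +3.121320); max(|x|,|y|,|x±y|/√2) = 5.121320 > 0.8 ⇒ ∉ W
candidate 2: n = (1, -1, 1, 1) → π⊥ ≈ (+2.414214, -1.000000); max(|x|,|y|,|x±y|/√2) = 2.414214 > 0.8 ⇒ ∉ W
candidate 3: n = (1, 0, 1, -1) → π⊥ ≈ (+0.292893, -1.707107); max(|x|,|y|,|x±y|/√2) = 1.707107 > 0.8 ⇒ ∉ W
candidate 4: n = (1, 1, -1, 1) → π⊥ ≈ (+1.000000, +2.414214); max(|x|,|y|,|x±y|/√2) = 2.414214 > 0.8 ⇒ ∉ W
candidate 5: n = (0, 1, 0, 0) → π⊥ ≈ (-0.707107, +0.707107); max(|x|,|y|,|x±y|/√2) = 1.000000 > 0.8 ⇒ ∉ W
candidate 6: n = (2, -2, 2, -3) → π⊥ ≈ (+1.292893, -5.535534); max(|x|,|y|,|x±y|/√2) = 5.535534 > 0.8 ⇒ ∉ W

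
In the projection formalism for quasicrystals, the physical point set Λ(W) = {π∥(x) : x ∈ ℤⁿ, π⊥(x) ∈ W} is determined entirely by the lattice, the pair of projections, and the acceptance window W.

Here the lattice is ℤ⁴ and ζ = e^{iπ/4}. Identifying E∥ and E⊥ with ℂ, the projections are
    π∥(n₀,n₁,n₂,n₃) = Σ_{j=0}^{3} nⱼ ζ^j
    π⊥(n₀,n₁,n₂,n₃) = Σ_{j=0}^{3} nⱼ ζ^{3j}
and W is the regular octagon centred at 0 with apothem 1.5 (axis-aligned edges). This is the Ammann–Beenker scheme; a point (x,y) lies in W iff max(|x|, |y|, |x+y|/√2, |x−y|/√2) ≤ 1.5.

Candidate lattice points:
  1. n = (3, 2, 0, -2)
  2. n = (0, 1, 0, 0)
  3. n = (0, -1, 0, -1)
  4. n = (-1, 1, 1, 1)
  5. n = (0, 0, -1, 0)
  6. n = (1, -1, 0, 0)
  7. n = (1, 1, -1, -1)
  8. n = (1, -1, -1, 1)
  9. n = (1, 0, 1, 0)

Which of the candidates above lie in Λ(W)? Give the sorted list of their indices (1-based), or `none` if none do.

1, 2, 3, 4, 5, 7, 9

With ζ = e^{iπ/4} the internal vectors are ζ^0,ζ^3,ζ^6,ζ^9.
candidate 1: n = (3, 2, 0, -2) → π⊥ ≈ (+0.171573, +0.000000); max(|x|,|y|,|x±y|/√2) = 0.171573 ≤ 1.5 ⇒ ∈ W
candidate 2: n = (0, 1, 0, 0) → π⊥ ≈ (-0.707107, +0.707107); max(|x|,|y|,|x±y|/√2) = 1.000000 ≤ 1.5 ⇒ ∈ W
candidate 3: n = (0, -1, 0, -1) → π⊥ ≈ (+0.000000, -1.414214); max(|x|,|y|,|x±y|/√2) = 1.414214 ≤ 1.5 ⇒ ∈ W
candidate 4: n = (-1, 1, 1, 1) → π⊥ ≈ (-1.000000, +0.414214); max(|x|,|y|,|x±y|/√2) = 1.000000 ≤ 1.5 ⇒ ∈ W
candidate 5: n = (0, 0, -1, 0) → π⊥ ≈ (+0.000000, +1.000000); max(|x|,|y|,|x±y|/√2) = 1.000000 ≤ 1.5 ⇒ ∈ W
candidate 6: n = (1, -1, 0, 0) → π⊥ ≈ (+1.707107, -0.707107); max(|x|,|y|,|x±y|/√2) = 1.707107 > 1.5 ⇒ ∉ W
candidate 7: n = (1, 1, -1, -1) → π⊥ ≈ (-0.414214, +1.000000); max(|x|,|y|,|x±y|/√2) = 1.000000 ≤ 1.5 ⇒ ∈ W
candidate 8: n = (1, -1, -1, 1) → π⊥ ≈ (+2.414214, +1.000000); max(|x|,|y|,|x±y|/√2) = 2.414214 > 1.5 ⇒ ∉ W
candidate 9: n = (1, 0, 1, 0) → π⊥ ≈ (+1.000000, -1.000000); max(|x|,|y|,|x±y|/√2) = 1.414214 ≤ 1.5 ⇒ ∈ W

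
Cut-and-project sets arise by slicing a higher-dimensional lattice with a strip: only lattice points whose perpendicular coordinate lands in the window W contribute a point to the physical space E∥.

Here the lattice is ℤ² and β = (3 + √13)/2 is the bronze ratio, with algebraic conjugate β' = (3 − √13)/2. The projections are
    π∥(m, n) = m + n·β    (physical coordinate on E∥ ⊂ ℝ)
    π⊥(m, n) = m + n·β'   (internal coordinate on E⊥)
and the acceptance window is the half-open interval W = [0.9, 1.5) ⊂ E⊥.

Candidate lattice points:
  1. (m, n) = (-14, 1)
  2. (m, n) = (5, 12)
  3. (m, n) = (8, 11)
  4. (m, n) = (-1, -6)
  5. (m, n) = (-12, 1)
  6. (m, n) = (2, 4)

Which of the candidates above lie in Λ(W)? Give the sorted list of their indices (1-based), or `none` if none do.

2

Compute β' = (3−√13)/2 = -0.3028, so π⊥(m,n) = m -0.3028·n.
candidate 1: (m,n)=(-14,1) → π∥ = -14+1·β ≈ -10.6972, π⊥ = -14+1·β' ≈ -14.3028 ∉ [0.9, 1.5) ⇒ out
candidate 2: (m,n)=(5,12) → π∥ = 5+12·β ≈ 44.6333, π⊥ = 5+12·β' ≈ 1.3667 ∈ [0.9, 1.5) ⇒ IN Λ
candidate 3: (m,n)=(8,11) → π∥ = 8+11·β ≈ 44.3305, π⊥ = 8+11·β' ≈ 4.6695 ∉ [0.9, 1.5) ⇒ out
candidate 4: (m,n)=(-1,-6) → π∥ = -1-6·β ≈ -20.8167, π⊥ = -1-6·β' ≈ 0.8167 ∉ [0.9, 1.5) ⇒ out
candidate 5: (m,n)=(-12,1) → π∥ = -12+1·β ≈ -8.6972, π⊥ = -12+1·β' ≈ -12.3028 ∉ [0.9, 1.5) ⇒ out
candidate 6: (m,n)=(2,4) → π∥ = 2+4·β ≈ 15.2111, π⊥ = 2+4·β' ≈ 0.7889 ∉ [0.9, 1.5) ⇒ out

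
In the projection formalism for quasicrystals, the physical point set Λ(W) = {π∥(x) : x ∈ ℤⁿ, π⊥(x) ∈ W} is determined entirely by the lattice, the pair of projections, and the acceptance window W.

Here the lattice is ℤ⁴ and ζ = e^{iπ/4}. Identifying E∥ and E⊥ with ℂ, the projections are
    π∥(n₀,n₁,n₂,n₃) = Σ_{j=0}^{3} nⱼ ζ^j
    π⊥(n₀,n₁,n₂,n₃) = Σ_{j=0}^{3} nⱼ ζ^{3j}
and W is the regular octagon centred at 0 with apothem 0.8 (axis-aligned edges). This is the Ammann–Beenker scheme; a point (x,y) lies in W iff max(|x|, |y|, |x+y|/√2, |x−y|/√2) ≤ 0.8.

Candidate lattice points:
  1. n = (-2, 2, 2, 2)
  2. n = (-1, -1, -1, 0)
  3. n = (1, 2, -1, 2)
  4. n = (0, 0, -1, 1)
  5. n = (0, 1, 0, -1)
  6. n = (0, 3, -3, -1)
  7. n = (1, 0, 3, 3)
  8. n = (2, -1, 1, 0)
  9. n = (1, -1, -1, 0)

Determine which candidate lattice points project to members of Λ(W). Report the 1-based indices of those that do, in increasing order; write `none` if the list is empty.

Internal map: ζ^{3j} for j=0..3 gives (1,0), (−√2/2,√2/2), (0,−1), (√2/2,√2/2).
#1 (-2, 2, 2, 2): internal (-2.0000, 0.8284); octagon support 2.0000 vs apothem 0.8 → ∉ W
#2 (-1, -1, -1, 0): internal (-0.2929, 0.2929); octagon support 0.4142 vs apothem 0.8 → ∈ W
#3 (1, 2, -1, 2): internal (1.0000, 3.8284); octagon support 3.8284 vs apothem 0.8 → ∉ W
#4 (0, 0, -1, 1): internal (0.7071, 1.7071); octagon support 1.7071 vs apothem 0.8 → ∉ W
#5 (0, 1, 0, -1): internal (-1.4142, 0.0000); octagon support 1.4142 vs apothem 0.8 → ∉ W
#6 (0, 3, -3, -1): internal (-2.8284, 4.4142); octagon support 5.1213 vs apothem 0.8 → ∉ W
#7 (1, 0, 3, 3): internal (3.1213, -0.8787); octagon support 3.1213 vs apothem 0.8 → ∉ W
#8 (2, -1, 1, 0): internal (2.7071, -1.7071); octagon support 3.1213 vs apothem 0.8 → ∉ W
#9 (1, -1, -1, 0): internal (1.7071, 0.2929); octagon support 1.7071 vs apothem 0.8 → ∉ W

2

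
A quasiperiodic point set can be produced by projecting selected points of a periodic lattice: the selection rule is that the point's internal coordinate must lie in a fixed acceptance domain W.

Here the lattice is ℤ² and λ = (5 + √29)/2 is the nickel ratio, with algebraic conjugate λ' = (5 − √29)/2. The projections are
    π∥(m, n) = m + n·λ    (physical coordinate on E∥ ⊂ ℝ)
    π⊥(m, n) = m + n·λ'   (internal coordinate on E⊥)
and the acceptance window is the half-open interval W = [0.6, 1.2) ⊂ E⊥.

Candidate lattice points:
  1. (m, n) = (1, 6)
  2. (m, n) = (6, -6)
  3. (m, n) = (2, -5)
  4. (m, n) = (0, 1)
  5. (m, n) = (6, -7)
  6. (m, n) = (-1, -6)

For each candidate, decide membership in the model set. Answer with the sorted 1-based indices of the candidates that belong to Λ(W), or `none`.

λ' = (5−√29)/2 ≈ -0.1926.
candidate 1: (m,n)=(1,6) → π∥ = 1+6·λ ≈ 32.1555, π⊥ = 1+6·λ' ≈ -0.1555 ∉ [0.6, 1.2) ⇒ out
candidate 2: (m,n)=(6,-6) → π∥ = 6-6·λ ≈ -25.1555, π⊥ = 6-6·λ' ≈ 7.1555 ∉ [0.6, 1.2) ⇒ out
candidate 3: (m,n)=(2,-5) → π∥ = 2-5·λ ≈ -23.9629, π⊥ = 2-5·λ' ≈ 2.9629 ∉ [0.6, 1.2) ⇒ out
candidate 4: (m,n)=(0,1) → π∥ = 0+1·λ ≈ 5.1926, π⊥ = 0+1·λ' ≈ -0.1926 ∉ [0.6, 1.2) ⇒ out
candidate 5: (m,n)=(6,-7) → π∥ = 6-7·λ ≈ -30.3481, π⊥ = 6-7·λ' ≈ 7.3481 ∉ [0.6, 1.2) ⇒ out
candidate 6: (m,n)=(-1,-6) → π∥ = -1-6·λ ≈ -32.1555, π⊥ = -1-6·λ' ≈ 0.1555 ∉ [0.6, 1.2) ⇒ out

none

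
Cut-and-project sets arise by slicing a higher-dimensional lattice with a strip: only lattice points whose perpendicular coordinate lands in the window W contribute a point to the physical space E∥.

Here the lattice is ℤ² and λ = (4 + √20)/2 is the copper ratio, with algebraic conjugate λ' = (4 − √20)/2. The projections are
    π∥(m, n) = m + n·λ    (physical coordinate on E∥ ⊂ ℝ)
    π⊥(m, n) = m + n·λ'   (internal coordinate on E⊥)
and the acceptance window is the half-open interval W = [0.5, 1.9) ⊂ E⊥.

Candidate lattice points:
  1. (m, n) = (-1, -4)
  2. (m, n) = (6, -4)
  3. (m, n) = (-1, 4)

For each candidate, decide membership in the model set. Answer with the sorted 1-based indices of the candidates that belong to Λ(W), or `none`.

none

Numerically λ ≈ 4.2361 and λ' = −1/λ ≈ -0.2361.
[1] lift (-1,-4): star map gives -0.0557; window check 0.5 ≤ -0.0557 < 1.9 is false → out
[2] lift (6,-4): star map gives 6.9443; window check 0.5 ≤ 6.9443 < 1.9 is false → out
[3] lift (-1,4): star map gives -1.9443; window check 0.5 ≤ -1.9443 < 1.9 is false → out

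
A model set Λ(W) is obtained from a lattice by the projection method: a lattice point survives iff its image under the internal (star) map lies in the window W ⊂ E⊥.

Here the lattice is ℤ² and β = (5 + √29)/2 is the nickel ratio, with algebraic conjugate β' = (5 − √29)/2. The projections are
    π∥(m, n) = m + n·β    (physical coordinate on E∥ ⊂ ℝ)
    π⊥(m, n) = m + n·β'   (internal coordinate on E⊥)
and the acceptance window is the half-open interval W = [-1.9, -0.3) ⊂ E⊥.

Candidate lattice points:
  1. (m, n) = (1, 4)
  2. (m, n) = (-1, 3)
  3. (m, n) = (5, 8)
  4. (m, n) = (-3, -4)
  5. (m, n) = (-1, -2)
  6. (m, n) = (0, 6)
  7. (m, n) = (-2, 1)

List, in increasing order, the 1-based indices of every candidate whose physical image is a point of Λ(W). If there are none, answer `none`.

2, 5, 6

Numerically β ≈ 5.1926 and β' = −1/β ≈ -0.1926.
candidate 1: (m,n)=(1,4) → π∥ = 1+4·β ≈ 21.7703, π⊥ = 1+4·β' ≈ 0.2297 ∉ [-1.9, -0.3) ⇒ out
candidate 2: (m,n)=(-1,3) → π∥ = -1+3·β ≈ 14.5777, π⊥ = -1+3·β' ≈ -1.5777 ∈ [-1.9, -0.3) ⇒ IN Λ
candidate 3: (m,n)=(5,8) → π∥ = 5+8·β ≈ 46.5407, π⊥ = 5+8·β' ≈ 3.4593 ∉ [-1.9, -0.3) ⇒ out
candidate 4: (m,n)=(-3,-4) → π∥ = -3-4·β ≈ -23.7703, π⊥ = -3-4·β' ≈ -2.2297 ∉ [-1.9, -0.3) ⇒ out
candidate 5: (m,n)=(-1,-2) → π∥ = -1-2·β ≈ -11.3852, π⊥ = -1-2·β' ≈ -0.6148 ∈ [-1.9, -0.3) ⇒ IN Λ
candidate 6: (m,n)=(0,6) → π∥ = 0+6·β ≈ 31.1555, π⊥ = 0+6·β' ≈ -1.1555 ∈ [-1.9, -0.3) ⇒ IN Λ
candidate 7: (m,n)=(-2,1) → π∥ = -2+1·β ≈ 3.1926, π⊥ = -2+1·β' ≈ -2.1926 ∉ [-1.9, -0.3) ⇒ out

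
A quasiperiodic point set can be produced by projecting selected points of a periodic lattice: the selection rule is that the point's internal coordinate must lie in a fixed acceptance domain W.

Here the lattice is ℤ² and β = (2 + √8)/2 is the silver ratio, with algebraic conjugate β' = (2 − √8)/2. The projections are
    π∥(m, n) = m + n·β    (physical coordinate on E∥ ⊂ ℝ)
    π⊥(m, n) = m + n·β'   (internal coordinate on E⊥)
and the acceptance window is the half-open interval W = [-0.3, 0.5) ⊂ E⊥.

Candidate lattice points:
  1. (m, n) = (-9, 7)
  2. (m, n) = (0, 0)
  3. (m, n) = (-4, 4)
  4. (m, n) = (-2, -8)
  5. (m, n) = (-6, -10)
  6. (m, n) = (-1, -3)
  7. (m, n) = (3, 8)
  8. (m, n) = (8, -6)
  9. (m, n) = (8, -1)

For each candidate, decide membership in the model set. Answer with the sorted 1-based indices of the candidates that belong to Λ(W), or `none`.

2, 6

Compute β' = (2−√8)/2 = -0.41421, so π⊥(m,n) = m -0.41421·n.
[1] lift (-9,7): star map gives -11.89949; window check -0.3 ≤ -11.89949 < 0.5 is false → out
[2] lift (0,0): star map gives 0.00000; window check -0.3 ≤ 0.00000 < 0.5 is true → IN Λ
[3] lift (-4,4): star map gives -5.65685; window check -0.3 ≤ -5.65685 < 0.5 is false → out
[4] lift (-2,-8): star map gives 1.31371; window check -0.3 ≤ 1.31371 < 0.5 is false → out
[5] lift (-6,-10): star map gives -1.85786; window check -0.3 ≤ -1.85786 < 0.5 is false → out
[6] lift (-1,-3): star map gives 0.24264; window check -0.3 ≤ 0.24264 < 0.5 is true → IN Λ
[7] lift (3,8): star map gives -0.31371; window check -0.3 ≤ -0.31371 < 0.5 is false → out
[8] lift (8,-6): star map gives 10.48528; window check -0.3 ≤ 10.48528 < 0.5 is false → out
[9] lift (8,-1): star map gives 8.41421; window check -0.3 ≤ 8.41421 < 0.5 is false → out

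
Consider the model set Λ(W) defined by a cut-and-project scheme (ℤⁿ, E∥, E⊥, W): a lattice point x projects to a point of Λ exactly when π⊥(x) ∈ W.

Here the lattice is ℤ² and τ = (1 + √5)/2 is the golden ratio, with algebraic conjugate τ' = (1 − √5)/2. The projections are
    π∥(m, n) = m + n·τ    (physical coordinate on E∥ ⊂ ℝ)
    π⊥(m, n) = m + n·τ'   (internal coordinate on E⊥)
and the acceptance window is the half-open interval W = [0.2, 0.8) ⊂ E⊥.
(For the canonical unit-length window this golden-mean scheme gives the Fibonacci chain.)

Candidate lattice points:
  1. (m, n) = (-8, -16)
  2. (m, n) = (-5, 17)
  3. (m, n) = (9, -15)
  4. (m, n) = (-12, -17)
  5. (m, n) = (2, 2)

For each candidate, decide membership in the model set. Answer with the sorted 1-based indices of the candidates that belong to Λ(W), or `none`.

Numerically τ ≈ 1.618034 and τ' = −1/τ ≈ -0.618034.
[1] lift (-8,-16): star map gives 1.888544; window check 0.2 ≤ 1.888544 < 0.8 is false → out
[2] lift (-5,17): star map gives -15.506578; window check 0.2 ≤ -15.506578 < 0.8 is false → out
[3] lift (9,-15): star map gives 18.270510; window check 0.2 ≤ 18.270510 < 0.8 is false → out
[4] lift (-12,-17): star map gives -1.493422; window check 0.2 ≤ -1.493422 < 0.8 is false → out
[5] lift (2,2): star map gives 0.763932; window check 0.2 ≤ 0.763932 < 0.8 is true → IN Λ

5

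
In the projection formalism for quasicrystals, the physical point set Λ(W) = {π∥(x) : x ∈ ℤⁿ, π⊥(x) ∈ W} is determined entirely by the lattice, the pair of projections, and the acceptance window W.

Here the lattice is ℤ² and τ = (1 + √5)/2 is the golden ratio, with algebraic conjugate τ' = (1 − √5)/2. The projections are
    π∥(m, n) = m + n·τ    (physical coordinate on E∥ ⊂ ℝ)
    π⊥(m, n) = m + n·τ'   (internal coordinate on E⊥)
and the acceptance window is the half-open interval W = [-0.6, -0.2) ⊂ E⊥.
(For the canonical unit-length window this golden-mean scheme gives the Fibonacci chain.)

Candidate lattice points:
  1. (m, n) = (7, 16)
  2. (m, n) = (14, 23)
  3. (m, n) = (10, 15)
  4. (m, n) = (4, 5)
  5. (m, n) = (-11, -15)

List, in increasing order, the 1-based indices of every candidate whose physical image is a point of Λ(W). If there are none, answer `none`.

Numerically τ ≈ 1.6180 and τ' = −1/τ ≈ -0.6180.
candidate 1: (m,n)=(7,16) → π∥ = 7+16·τ ≈ 32.8885, π⊥ = 7+16·τ' ≈ -2.8885 ∉ [-0.6, -0.2) ⇒ out
candidate 2: (m,n)=(14,23) → π∥ = 14+23·τ ≈ 51.2148, π⊥ = 14+23·τ' ≈ -0.2148 ∈ [-0.6, -0.2) ⇒ IN Λ
candidate 3: (m,n)=(10,15) → π∥ = 10+15·τ ≈ 34.2705, π⊥ = 10+15·τ' ≈ 0.7295 ∉ [-0.6, -0.2) ⇒ out
candidate 4: (m,n)=(4,5) → π∥ = 4+5·τ ≈ 12.0902, π⊥ = 4+5·τ' ≈ 0.9098 ∉ [-0.6, -0.2) ⇒ out
candidate 5: (m,n)=(-11,-15) → π∥ = -11-15·τ ≈ -35.2705, π⊥ = -11-15·τ' ≈ -1.7295 ∉ [-0.6, -0.2) ⇒ out

2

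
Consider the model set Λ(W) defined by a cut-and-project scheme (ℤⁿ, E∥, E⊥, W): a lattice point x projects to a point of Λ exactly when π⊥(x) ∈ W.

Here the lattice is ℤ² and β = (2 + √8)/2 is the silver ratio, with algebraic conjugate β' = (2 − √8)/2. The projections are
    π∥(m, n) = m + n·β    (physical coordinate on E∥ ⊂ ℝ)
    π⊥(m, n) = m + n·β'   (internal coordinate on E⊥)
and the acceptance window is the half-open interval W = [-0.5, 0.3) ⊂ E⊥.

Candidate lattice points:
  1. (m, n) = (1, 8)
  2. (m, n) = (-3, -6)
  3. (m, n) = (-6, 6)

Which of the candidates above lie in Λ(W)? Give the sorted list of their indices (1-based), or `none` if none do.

β' = (2−√8)/2 ≈ -0.41421.
[1] lift (1,8): star map gives -2.31371; window check -0.5 ≤ -2.31371 < 0.3 is false → out
[2] lift (-3,-6): star map gives -0.51472; window check -0.5 ≤ -0.51472 < 0.3 is false → out
[3] lift (-6,6): star map gives -8.48528; window check -0.5 ≤ -8.48528 < 0.3 is false → out

none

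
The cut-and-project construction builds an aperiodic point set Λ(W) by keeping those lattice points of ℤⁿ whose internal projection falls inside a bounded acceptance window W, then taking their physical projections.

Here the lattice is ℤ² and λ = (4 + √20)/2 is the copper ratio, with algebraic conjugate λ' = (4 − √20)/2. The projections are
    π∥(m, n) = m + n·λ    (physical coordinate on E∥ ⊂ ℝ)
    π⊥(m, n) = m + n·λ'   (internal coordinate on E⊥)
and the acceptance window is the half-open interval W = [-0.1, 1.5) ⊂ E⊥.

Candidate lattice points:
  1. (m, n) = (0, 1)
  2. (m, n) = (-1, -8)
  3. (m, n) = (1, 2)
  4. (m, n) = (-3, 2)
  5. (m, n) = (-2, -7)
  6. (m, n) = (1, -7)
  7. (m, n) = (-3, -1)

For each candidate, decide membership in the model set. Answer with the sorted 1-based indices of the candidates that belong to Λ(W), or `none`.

2, 3

Compute λ' = (4−√20)/2 = -0.23607, so π⊥(m,n) = m -0.23607·n.
[1] lift (0,1): star map gives -0.23607; window check -0.1 ≤ -0.23607 < 1.5 is false → out
[2] lift (-1,-8): star map gives 0.88854; window check -0.1 ≤ 0.88854 < 1.5 is true → IN Λ
[3] lift (1,2): star map gives 0.52786; window check -0.1 ≤ 0.52786 < 1.5 is true → IN Λ
[4] lift (-3,2): star map gives -3.47214; window check -0.1 ≤ -3.47214 < 1.5 is false → out
[5] lift (-2,-7): star map gives -0.34752; window check -0.1 ≤ -0.34752 < 1.5 is false → out
[6] lift (1,-7): star map gives 2.65248; window check -0.1 ≤ 2.65248 < 1.5 is false → out
[7] lift (-3,-1): star map gives -2.76393; window check -0.1 ≤ -2.76393 < 1.5 is false → out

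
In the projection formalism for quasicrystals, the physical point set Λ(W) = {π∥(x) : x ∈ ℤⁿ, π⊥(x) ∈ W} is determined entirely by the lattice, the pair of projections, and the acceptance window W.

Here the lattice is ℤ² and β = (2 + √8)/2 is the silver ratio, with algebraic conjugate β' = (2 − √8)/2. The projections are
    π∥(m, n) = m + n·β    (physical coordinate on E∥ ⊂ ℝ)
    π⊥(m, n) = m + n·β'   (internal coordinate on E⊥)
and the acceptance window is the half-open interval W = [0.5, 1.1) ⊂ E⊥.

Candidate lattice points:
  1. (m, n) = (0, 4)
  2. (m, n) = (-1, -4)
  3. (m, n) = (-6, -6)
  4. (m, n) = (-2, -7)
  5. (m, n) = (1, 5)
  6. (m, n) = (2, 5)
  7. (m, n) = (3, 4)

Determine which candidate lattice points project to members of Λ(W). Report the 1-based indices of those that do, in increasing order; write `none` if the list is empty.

β' = (2−√8)/2 ≈ -0.414214.
[1] lift (0,4): star map gives -1.656854; window check 0.5 ≤ -1.656854 < 1.1 is false → out
[2] lift (-1,-4): star map gives 0.656854; window check 0.5 ≤ 0.656854 < 1.1 is true → IN Λ
[3] lift (-6,-6): star map gives -3.514719; window check 0.5 ≤ -3.514719 < 1.1 is false → out
[4] lift (-2,-7): star map gives 0.899495; window check 0.5 ≤ 0.899495 < 1.1 is true → IN Λ
[5] lift (1,5): star map gives -1.071068; window check 0.5 ≤ -1.071068 < 1.1 is false → out
[6] lift (2,5): star map gives -0.071068; window check 0.5 ≤ -0.071068 < 1.1 is false → out
[7] lift (3,4): star map gives 1.343146; window check 0.5 ≤ 1.343146 < 1.1 is false → out

2, 4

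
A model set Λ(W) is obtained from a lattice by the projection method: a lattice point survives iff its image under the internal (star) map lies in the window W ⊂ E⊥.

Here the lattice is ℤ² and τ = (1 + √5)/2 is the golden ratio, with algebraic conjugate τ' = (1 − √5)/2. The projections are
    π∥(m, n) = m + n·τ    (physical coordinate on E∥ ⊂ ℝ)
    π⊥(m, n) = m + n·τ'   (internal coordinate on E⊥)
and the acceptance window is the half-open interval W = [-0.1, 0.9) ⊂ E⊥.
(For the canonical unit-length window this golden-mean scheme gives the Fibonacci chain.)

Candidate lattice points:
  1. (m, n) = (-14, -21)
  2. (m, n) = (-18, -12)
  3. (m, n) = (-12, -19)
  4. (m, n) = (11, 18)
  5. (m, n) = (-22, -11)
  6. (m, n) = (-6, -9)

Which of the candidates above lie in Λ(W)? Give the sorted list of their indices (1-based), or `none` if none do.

Numerically τ ≈ 1.618034 and τ' = −1/τ ≈ -0.618034.
[1] lift (-14,-21): star map gives -1.021286; window check -0.1 ≤ -1.021286 < 0.9 is false → out
[2] lift (-18,-12): star map gives -10.583592; window check -0.1 ≤ -10.583592 < 0.9 is false → out
[3] lift (-12,-19): star map gives -0.257354; window check -0.1 ≤ -0.257354 < 0.9 is false → out
[4] lift (11,18): star map gives -0.124612; window check -0.1 ≤ -0.124612 < 0.9 is false → out
[5] lift (-22,-11): star map gives -15.201626; window check -0.1 ≤ -15.201626 < 0.9 is false → out
[6] lift (-6,-9): star map gives -0.437694; window check -0.1 ≤ -0.437694 < 0.9 is false → out

none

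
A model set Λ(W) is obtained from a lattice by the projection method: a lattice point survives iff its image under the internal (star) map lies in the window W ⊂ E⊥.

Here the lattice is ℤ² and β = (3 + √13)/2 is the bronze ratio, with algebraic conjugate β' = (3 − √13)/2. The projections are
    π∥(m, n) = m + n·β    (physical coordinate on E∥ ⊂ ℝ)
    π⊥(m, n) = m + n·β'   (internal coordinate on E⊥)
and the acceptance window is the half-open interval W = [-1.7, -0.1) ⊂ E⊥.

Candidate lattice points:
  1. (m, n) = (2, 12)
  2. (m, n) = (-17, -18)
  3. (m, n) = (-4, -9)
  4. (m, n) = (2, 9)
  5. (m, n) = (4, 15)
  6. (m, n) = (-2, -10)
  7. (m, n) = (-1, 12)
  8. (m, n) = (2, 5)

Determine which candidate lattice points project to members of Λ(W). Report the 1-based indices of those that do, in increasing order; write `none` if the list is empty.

β' = (3−√13)/2 ≈ -0.302776.
[1] lift (2,12): star map gives -1.633308; window check -1.7 ≤ -1.633308 < -0.1 is true → IN Λ
[2] lift (-17,-18): star map gives -11.550039; window check -1.7 ≤ -11.550039 < -0.1 is false → out
[3] lift (-4,-9): star map gives -1.275019; window check -1.7 ≤ -1.275019 < -0.1 is true → IN Λ
[4] lift (2,9): star map gives -0.724981; window check -1.7 ≤ -0.724981 < -0.1 is true → IN Λ
[5] lift (4,15): star map gives -0.541635; window check -1.7 ≤ -0.541635 < -0.1 is true → IN Λ
[6] lift (-2,-10): star map gives 1.027756; window check -1.7 ≤ 1.027756 < -0.1 is false → out
[7] lift (-1,12): star map gives -4.633308; window check -1.7 ≤ -4.633308 < -0.1 is false → out
[8] lift (2,5): star map gives 0.486122; window check -1.7 ≤ 0.486122 < -0.1 is false → out

1, 3, 4, 5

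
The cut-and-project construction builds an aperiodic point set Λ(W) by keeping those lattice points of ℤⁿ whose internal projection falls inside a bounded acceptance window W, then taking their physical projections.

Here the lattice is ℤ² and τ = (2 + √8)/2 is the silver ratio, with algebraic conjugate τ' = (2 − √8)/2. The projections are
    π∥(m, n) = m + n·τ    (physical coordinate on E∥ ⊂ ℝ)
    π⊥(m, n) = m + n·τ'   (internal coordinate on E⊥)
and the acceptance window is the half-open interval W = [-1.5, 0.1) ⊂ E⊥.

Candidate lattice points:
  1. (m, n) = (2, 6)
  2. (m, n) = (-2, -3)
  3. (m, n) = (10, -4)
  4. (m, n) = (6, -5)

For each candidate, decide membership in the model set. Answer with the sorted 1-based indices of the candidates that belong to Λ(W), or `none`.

τ' = (2−√8)/2 ≈ -0.41421.
#1 (2,6): internal coord 2 + (6)·τ' = -0.48528; -0.48528 ∈ [-1.5, 0.1) → IN Λ
#2 (-2,-3): internal coord -2 + (-3)·τ' = -0.75736; -0.75736 ∈ [-1.5, 0.1) → IN Λ
#3 (10,-4): internal coord 10 + (-4)·τ' = +11.65685; +11.65685 ∉ [-1.5, 0.1) → out
#4 (6,-5): internal coord 6 + (-5)·τ' = +8.07107; +8.07107 ∉ [-1.5, 0.1) → out

1, 2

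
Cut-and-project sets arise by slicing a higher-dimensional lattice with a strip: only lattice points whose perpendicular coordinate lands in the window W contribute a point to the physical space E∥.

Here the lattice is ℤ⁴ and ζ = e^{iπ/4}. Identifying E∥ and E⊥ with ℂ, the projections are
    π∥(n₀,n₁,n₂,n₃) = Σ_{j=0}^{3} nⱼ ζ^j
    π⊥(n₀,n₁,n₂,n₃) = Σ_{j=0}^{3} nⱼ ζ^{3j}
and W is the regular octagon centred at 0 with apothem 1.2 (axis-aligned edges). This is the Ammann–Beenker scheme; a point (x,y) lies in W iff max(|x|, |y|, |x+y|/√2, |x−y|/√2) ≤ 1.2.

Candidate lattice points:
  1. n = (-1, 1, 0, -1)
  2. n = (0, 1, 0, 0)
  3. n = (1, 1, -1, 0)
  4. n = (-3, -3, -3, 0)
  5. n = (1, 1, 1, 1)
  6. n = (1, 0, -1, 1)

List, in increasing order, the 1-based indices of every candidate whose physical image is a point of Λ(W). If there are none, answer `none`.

2, 5

π⊥(n) = n₀ + n₁ζ³ + n₂ζ⁶ + n₃ζ⁹ where ζ = e^{iπ/4}.
#1 (-1, 1, 0, -1): internal (-2.41421, 0.00000); octagon support 2.41421 vs apothem 1.2 → ∉ W
#2 (0, 1, 0, 0): internal (-0.70711, 0.70711); octagon support 1.00000 vs apothem 1.2 → ∈ W
#3 (1, 1, -1, 0): internal (0.29289, 1.70711); octagon support 1.70711 vs apothem 1.2 → ∉ W
#4 (-3, -3, -3, 0): internal (-0.87868, 0.87868); octagon support 1.24264 vs apothem 1.2 → ∉ W
#5 (1, 1, 1, 1): internal (1.00000, 0.41421); octagon support 1.00000 vs apothem 1.2 → ∈ W
#6 (1, 0, -1, 1): internal (1.70711, 1.70711); octagon support 2.41421 vs apothem 1.2 → ∉ W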